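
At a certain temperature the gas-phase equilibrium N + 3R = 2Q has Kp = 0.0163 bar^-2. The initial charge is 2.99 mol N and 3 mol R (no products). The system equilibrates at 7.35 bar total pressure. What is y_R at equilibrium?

Basis: 3 mol R initially; let X = conversion of R. Extent ξ = X.
Mole table: n_N = 2.99 − X; n_R = 3 − 3X; n_Q = 2X.
n_T = Σnᵢ = 5.99 − 2X.
y_i = n_i/n_T, p_i = y_i·P. Kp = p_Q^2 / (p_N p_R^3).
Substituting and setting equal to 0.0163 bar^-2 gives a polynomial in X; the root in (0,1) is X = 0.373.
Then n_R = 1.88, n_T = 5.24, so y_R = 0.359.

y_R = 0.359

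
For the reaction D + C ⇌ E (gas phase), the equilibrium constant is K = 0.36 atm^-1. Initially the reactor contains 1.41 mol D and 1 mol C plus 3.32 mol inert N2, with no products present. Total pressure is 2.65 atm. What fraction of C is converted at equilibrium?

X = 0.175

Basis: 1 mol C initially; let X = conversion of C. Extent ξ = X.
Moles: n_D = 1.41 − X; n_C = 1 − X; n_E = X; n_I = 3.32 (inert).
Summing: n_T = 5.73 − X.
With p_i = (n_i/n_T)P, K = p_E / (p_D p_C).
This yields a degree-2 equation in X; solving on (0,1), X = 0.175.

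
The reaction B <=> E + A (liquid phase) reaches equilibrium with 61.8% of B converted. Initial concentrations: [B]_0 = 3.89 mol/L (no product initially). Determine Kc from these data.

Let X = conversion of B.
Concentrations: [B] = 3.89 − 3.89X; [E] = 3.89X; [A] = 3.89X.
At X = 0.618: [B] = 1.49, [E] = 2.4, [A] = 2.4.
Kc = [E] [A] / ([B]) = 3.89 mol/L.

Kc = 3.89 mol/L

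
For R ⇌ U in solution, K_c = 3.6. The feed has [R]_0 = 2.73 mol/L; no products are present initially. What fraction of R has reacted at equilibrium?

X = 0.783

Let X = conversion of R; extent ξ = 2.73·X mol/L.
Concentrations: [R] = 2.73 − 2.73X; [U] = 2.73X.
K_c = [U] / ([R]).
Solving K_c = 3.6 for X ∈ (0,1): X = 0.783.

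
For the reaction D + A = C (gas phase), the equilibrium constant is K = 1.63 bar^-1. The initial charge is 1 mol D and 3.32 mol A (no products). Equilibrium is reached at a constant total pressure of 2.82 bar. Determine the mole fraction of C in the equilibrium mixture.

Basis: 1 mol D initially; let X = conversion of D. Extent ξ = X.
Species balance: n_D = 1 − X; n_A = 3.32 − X; n_C = X.
Summing: n_T = 4.32 − X.
y_i = n_i/n_T, p_i = y_i·P. K = p_C / (p_D p_A).
Substituting and setting equal to 1.63 bar^-1 gives a polynomial in X; the root in (0,1) is X = 0.768.
Then n_C = 0.768, n_T = 3.55, so y_C = 0.216.

y_C = 0.216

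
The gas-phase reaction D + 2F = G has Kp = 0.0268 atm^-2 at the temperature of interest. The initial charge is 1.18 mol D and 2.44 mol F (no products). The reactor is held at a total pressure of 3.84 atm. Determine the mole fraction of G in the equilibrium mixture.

Take 1.18 mol D as basis and let X be its fractional conversion, so ξ = 1.18X.
Moles: n_D = 1.18 − 1.18X; n_F = 2.44 − 2.36X; n_G = 1.18X.
Total moles n_T = 3.62 − 2.36X.
Mole fractions y_i = n_i/n_T; Kp = p_G / (p_D p_F^2) with p_i = y_i·P.
Equating to 0.0268 atm^-2 and solving on 0 < X < 1: X = 0.140.
Then n_G = 0.165, n_T = 3.29, so y_G = 0.050.

y_G = 0.050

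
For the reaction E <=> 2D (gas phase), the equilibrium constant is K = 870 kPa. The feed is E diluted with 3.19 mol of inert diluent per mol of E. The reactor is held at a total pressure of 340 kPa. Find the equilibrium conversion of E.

Let X = conversion of E (basis 1 mol E); extent of reaction ξ = X.
Mole table: n_E = 1 − X; n_D = 2X; n_I = 3.19 (inert).
Total moles n_T = 4.19 + X.
With p_i = (n_i/n_T)P, K = p_D^2 / (p_E).
Equating to 870 kPa and solving on 0 < X < 1: X = 0.800.

X = 0.800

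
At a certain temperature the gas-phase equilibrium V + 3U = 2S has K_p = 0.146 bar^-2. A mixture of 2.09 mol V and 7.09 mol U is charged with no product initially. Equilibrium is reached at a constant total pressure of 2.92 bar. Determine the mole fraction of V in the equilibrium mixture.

Basis: 2.09 mol V initially; let X = conversion of V. Extent ξ = 2.09X.
Mole table: n_V = 2.09 − 2.09X; n_U = 7.09 − 6.27X; n_S = 4.18X.
Total moles n_T = 9.18 − 4.18X.
Mole fractions y_i = n_i/n_T; K_p = p_S^2 / (p_V p_U^3) with p_i = y_i·P.
Equating to 0.146 bar^-2 and solving on 0 < X < 1: X = 0.395.
Then n_V = 1.26, n_T = 7.53, so y_V = 0.168.

y_V = 0.168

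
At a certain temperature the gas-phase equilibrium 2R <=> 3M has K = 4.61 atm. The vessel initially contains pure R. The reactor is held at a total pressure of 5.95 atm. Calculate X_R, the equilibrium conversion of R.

X = 0.443

Let X = conversion of R (basis 1 mol R); extent of reaction ξ = 0.5X.
At extent ξ: n_R = 1 − X; n_M = 1.5X.
Total moles n_T = 1 + 0.5X.
Mole fractions y_i = n_i/n_T; K = p_M^3 / (p_R^2) with p_i = y_i·P.
Equating to 4.61 atm and solving on 0 < X < 1: X = 0.443.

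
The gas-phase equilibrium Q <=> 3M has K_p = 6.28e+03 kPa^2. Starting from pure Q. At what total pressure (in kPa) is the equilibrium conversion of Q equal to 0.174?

P = 257 kPa

Let X = conversion of Q (basis 1 mol Q); extent of reaction ξ = X.
Species balance: n_Q = 1 − X; n_M = 3X.
Total moles n_T = 1 + 2X.
K_p = p_M^3 / (p_Q) with p_i = (n_i/n_T)·P.
At X = 0.174: the mole-fraction product g(X) = Π y_i^ν_i = 0.09477. Since K_p = g(X)·P^{2}, P = (K_p/g)^(1/2) = (6.28e+03/0.09477)^(1/2) = 257 kPa.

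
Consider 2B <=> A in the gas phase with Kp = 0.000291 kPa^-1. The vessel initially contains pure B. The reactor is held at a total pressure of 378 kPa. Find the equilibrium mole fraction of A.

y_A = 0.091

Basis: 1 mol B initially; let X = conversion of B. Extent ξ = 0.5X.
Species balance: n_B = 1 − X; n_A = 0.5X.
n_T = Σnᵢ = 1 − 0.5X.
With p_i = (n_i/n_T)P, Kp = p_A / (p_B^2).
This yields a degree-2 equation in X; solving on (0,1), X = 0.167.
Then n_A = 0.0833, n_T = 0.917, so y_A = 0.091.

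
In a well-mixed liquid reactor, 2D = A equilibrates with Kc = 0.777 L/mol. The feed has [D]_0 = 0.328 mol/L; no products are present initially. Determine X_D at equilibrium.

Let X = conversion of D; extent ξ = 0.328X/2 mol/L.
Concentrations: [D] = 0.328 − 0.328X; [A] = 0.164X.
Kc = [A] / ([D]^2).
Equating to 0.777 L/mol: the physical root is X = 0.271.

X = 0.271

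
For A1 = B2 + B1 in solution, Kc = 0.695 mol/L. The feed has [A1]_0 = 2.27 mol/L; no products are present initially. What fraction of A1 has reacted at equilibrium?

Let X = conversion of A1; extent ξ = 2.27·X mol/L.
Concentrations: [A1] = 2.27 − 2.27X; [B2] = 2.27X; [B1] = 2.27X.
Kc = [B2] [B1] / ([A1]).
Solving Kc = 0.695 for X ∈ (0,1): X = 0.421.

X = 0.421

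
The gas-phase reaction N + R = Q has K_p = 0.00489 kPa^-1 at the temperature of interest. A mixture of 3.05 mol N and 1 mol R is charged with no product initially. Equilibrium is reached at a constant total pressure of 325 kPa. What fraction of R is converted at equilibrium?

X = 0.532

Let X = conversion of R (basis 1 mol R); extent of reaction ξ = X.
Moles: n_N = 3.05 − X; n_R = 1 − X; n_Q = X.
Summing: n_T = 4.05 − X.
Mole fractions y_i = n_i/n_T; K_p = p_Q / (p_N p_R) with p_i = y_i·P.
Setting this equal to 0.00489 kPa^-1 and taking the physical root (0 < X < 1) gives X = 0.532.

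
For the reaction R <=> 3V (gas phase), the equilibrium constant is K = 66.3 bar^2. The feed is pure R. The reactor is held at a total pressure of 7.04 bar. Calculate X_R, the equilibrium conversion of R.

Let X = conversion of R (basis 1 mol R); extent of reaction ξ = X.
At extent ξ: n_R = 1 − X; n_V = 3X.
Summing: n_T = 1 + 2X.
With p_i = (n_i/n_T)P, K = p_V^3 / (p_R).
This yields a degree-3 equation in X; solving on (0,1), X = 0.462.

X = 0.462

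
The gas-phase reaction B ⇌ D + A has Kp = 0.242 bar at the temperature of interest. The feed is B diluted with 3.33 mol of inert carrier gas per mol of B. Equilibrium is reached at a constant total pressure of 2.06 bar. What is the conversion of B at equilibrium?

Take 1 mol B as basis and let X be its fractional conversion, so ξ = X.
Moles: n_B = 1 − X; n_D = X; n_A = X; n_I = 3.33 (inert).
Total moles n_T = 4.33 + X.
y_i = n_i/n_T, p_i = y_i·P. Kp = p_D p_A / (p_B).
This yields a degree-2 equation in X; solving on (0,1), X = 0.522.

X = 0.522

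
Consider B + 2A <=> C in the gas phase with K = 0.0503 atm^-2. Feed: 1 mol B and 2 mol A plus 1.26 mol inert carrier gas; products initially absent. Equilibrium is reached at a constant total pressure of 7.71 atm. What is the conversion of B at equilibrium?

X = 0.303

Basis: 1 mol B initially; let X = conversion of B. Extent ξ = X.
Mole table: n_B = 1 − X; n_A = 2 − 2X; n_C = X; n_I = 1.26 (inert).
n_T = Σnᵢ = 4.26 − 2X.
Mole fractions y_i = n_i/n_T; K = p_C / (p_B p_A^2) with p_i = y_i·P.
Substituting and setting equal to 0.0503 atm^-2 gives a polynomial in X; the root in (0,1) is X = 0.303.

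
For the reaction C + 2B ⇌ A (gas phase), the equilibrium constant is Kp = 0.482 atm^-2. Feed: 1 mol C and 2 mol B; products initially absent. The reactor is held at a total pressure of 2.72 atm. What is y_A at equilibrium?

y_A = 0.236

Basis: 1 mol C initially; let X = conversion of C. Extent ξ = X.
Moles: n_C = 1 − X; n_B = 2 − 2X; n_A = X.
n_T = Σnᵢ = 3 − 2X.
With p_i = (n_i/n_T)P, Kp = p_A / (p_C p_B^2).
Substituting and setting equal to 0.482 atm^-2 gives a polynomial in X; the root in (0,1) is X = 0.481.
Then n_A = 0.481, n_T = 2.04, so y_A = 0.236.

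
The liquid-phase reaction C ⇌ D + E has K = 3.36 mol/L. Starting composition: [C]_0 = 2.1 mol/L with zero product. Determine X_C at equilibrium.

X = 0.697

Let X = conversion of C; extent ξ = 2.1·X mol/L.
Concentrations: [C] = 2.1 − 2.1X; [D] = 2.1X; [E] = 2.1X.
K = [D] [E] / ([C]).
Solving K = 3.36 for X ∈ (0,1): X = 0.697.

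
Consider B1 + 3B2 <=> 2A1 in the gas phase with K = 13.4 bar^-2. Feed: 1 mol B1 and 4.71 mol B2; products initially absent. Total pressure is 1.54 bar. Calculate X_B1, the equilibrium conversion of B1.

Basis: 1 mol B1 initially; let X = conversion of B1. Extent ξ = X.
Moles: n_B1 = 1 − X; n_B2 = 4.71 − 3X; n_A1 = 2X.
n_T = Σnᵢ = 5.71 − 2X.
y_i = n_i/n_T, p_i = y_i·P. K = p_A1^2 / (p_B1 p_B2^3).
Equating to 13.4 bar^-2 and solving on 0 < X < 1: X = 0.853.

X = 0.853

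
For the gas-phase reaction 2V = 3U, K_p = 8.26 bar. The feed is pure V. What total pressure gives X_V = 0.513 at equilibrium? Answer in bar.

Let X = conversion of V (basis 1 mol V); extent of reaction ξ = 0.5X.
At extent ξ: n_V = 1 − X; n_U = 1.5X.
Summing: n_T = 1 + 0.5X.
K_p = p_U^3 / (p_V^2) with p_i = (n_i/n_T)·P.
At X = 0.513: the mole-fraction product g(X) = Π y_i^ν_i = 1.529. Since K_p = g(X)·P^{1}, P = (K_p/g)^(1/1) = (8.26/1.529)^(1/1) = 5.4 bar.

P = 5.4 bar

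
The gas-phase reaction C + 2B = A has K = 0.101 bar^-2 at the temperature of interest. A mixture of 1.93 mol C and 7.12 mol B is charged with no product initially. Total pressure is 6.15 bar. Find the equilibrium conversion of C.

X = 0.654

Basis: 1.93 mol C initially; let X = conversion of C. Extent ξ = 1.93X.
Moles: n_C = 1.93 − 1.93X; n_B = 7.12 − 3.86X; n_A = 1.93X.
Total moles n_T = 9.05 − 3.86X.
y_i = n_i/n_T, p_i = y_i·P. K = p_A / (p_C p_B^2).
This yields a degree-3 equation in X; solving on (0,1), X = 0.654.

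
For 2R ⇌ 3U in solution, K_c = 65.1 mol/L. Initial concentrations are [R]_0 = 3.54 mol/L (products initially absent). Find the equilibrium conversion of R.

Let X = conversion of R; extent ξ = 3.54X/2 mol/L.
Concentrations: [R] = 3.54 − 3.54X; [U] = 5.31X.
K_c = [U]^3 / ([R]^2).
This equals 65.1 at X = 0.732 (the root in 0 < X < 1).

X = 0.732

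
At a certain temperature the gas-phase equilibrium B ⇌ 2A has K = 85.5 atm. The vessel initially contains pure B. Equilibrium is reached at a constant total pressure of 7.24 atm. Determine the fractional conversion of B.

X = 0.864

Take 1 mol B as basis and let X be its fractional conversion, so ξ = X.
Moles: n_B = 1 − X; n_A = 2X.
Total moles n_T = 1 + X.
Mole fractions y_i = n_i/n_T; K = p_A^2 / (p_B) with p_i = y_i·P.
Setting this equal to 85.5 atm and taking the physical root (0 < X < 1) gives X = 0.864.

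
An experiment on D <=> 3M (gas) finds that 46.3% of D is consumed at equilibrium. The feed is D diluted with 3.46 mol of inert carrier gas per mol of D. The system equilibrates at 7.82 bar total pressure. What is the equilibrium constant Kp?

Kp = 10.5 bar^2

Take 1 mol D as basis and let X be its fractional conversion, so ξ = X.
Moles: n_D = 1 − X; n_M = 3X; n_I = 3.46 (inert).
Total moles n_T = 4.46 + 2X.
At X = 0.463: n_D = 0.537, n_M = 1.39, n_T = 5.39.
p_i = (n_i/n_T)·P. Kp = p_M^3 / (p_D) = 10.5 bar^2.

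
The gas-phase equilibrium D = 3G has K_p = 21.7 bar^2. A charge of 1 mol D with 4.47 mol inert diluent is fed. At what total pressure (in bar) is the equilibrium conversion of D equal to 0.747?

Take 1 mol D as basis and let X be its fractional conversion, so ξ = X.
Mole table: n_D = 1 − X; n_G = 3X; n_I = 4.47 (inert).
n_T = Σnᵢ = 5.47 + 2X.
K_p = p_G^3 / (p_D) with p_i = (n_i/n_T)·P.
At X = 0.747: the mole-fraction product g(X) = Π y_i^ν_i = 0.9172. Since K_p = g(X)·P^{2}, P = (K_p/g)^(1/2) = (21.7/0.9172)^(1/2) = 4.86 bar.

P = 4.86 bar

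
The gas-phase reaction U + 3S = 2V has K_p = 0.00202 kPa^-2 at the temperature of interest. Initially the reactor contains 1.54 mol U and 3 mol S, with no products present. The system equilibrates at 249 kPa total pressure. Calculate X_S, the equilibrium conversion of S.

Let X = conversion of S (basis 3 mol S); extent of reaction ξ = X.
At extent ξ: n_U = 1.54 − X; n_S = 3 − 3X; n_V = 2X.
n_T = Σnᵢ = 4.54 − 2X.
y_i = n_i/n_T, p_i = y_i·P. K_p = p_V^2 / (p_U p_S^3).
Substituting and setting equal to 0.00202 kPa^-2 gives a polynomial in X; the root in (0,1) is X = 0.794.

X = 0.794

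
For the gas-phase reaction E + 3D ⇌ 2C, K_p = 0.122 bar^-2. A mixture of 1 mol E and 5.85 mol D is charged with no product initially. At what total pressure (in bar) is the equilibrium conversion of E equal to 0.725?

Take 1 mol E as basis and let X be its fractional conversion, so ξ = X.
At extent ξ: n_E = 1 − X; n_D = 5.85 − 3X; n_C = 2X.
Total moles n_T = 6.85 − 2X.
K_p = p_C^2 / (p_E p_D^3) with p_i = (n_i/n_T)·P.
At X = 0.725: the mole-fraction product g(X) = Π y_i^ν_i = 4.492. Since K_p = g(X)·P^{-2}, P = (g/K_p)^(1/2) = (4.492/0.122)^(1/2) = 6.07 bar.

P = 6.07 bar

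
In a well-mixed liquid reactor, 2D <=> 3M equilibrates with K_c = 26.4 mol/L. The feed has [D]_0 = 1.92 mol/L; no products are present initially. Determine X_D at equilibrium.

Let X = conversion of D; extent ξ = 1.92X/2 mol/L.
Concentrations: [D] = 1.92 − 1.92X; [M] = 2.88X.
K_c = [M]^3 / ([D]^2).
Equating to 26.4 mol/L: the physical root is X = 0.706.

X = 0.706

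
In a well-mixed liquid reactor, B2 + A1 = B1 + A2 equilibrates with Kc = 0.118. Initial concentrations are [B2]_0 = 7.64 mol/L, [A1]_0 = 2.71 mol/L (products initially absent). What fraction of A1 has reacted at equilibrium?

X = 0.410

Let X = conversion of A1; extent ξ = 2.71·X mol/L.
Concentrations: [B2] = 7.64 − 2.71X; [A1] = 2.71 − 2.71X; [B1] = 2.71X; [A2] = 2.71X.
Kc = [B1] [A2] / ([B2] [A1]).
Setting equal to 0.118 and solving for X on (0,1) gives X = 0.410.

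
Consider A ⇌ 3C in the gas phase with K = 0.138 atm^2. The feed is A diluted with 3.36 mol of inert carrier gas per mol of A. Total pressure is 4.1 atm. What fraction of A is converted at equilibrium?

X = 0.177

Let X = conversion of A (basis 1 mol A); extent of reaction ξ = X.
Species balance: n_A = 1 − X; n_C = 3X; n_I = 3.36 (inert).
Summing: n_T = 4.36 + 2X.
With p_i = (n_i/n_T)P, K = p_C^3 / (p_A).
This yields a degree-3 equation in X; solving on (0,1), X = 0.177.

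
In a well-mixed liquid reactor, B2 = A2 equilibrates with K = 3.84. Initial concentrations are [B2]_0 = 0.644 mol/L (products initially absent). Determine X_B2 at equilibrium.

X = 0.793

Let X = conversion of B2; extent ξ = 0.644·X mol/L.
Concentrations: [B2] = 0.644 − 0.644X; [A2] = 0.644X.
K = [A2] / ([B2]).
Solving K = 3.84 for X ∈ (0,1): X = 0.793.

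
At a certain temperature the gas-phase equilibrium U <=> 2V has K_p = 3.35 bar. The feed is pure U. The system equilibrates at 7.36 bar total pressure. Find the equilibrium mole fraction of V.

Let X = conversion of U (basis 1 mol U); extent of reaction ξ = X.
Mole table: n_U = 1 − X; n_V = 2X.
Total moles n_T = 1 + X.
Mole fractions y_i = n_i/n_T; K_p = p_V^2 / (p_U) with p_i = y_i·P.
This yields a degree-2 equation in X; solving on (0,1), X = 0.320.
Then n_V = 0.639, n_T = 1.32, so y_V = 0.484.

y_V = 0.484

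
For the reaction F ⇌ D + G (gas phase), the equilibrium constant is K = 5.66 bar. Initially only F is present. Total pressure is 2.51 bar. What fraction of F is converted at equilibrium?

Take 1 mol F as basis and let X be its fractional conversion, so ξ = X.
Mole table: n_F = 1 − X; n_D = X; n_G = X.
n_T = Σnᵢ = 1 + X.
y_i = n_i/n_T, p_i = y_i·P. K = p_D p_G / (p_F).
Setting this equal to 5.66 bar and taking the physical root (0 < X < 1) gives X = 0.832.

X = 0.832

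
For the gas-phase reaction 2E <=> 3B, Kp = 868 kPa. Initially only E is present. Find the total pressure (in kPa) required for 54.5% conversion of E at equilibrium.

P = 419 kPa

Basis: 1 mol E initially; let X = conversion of E. Extent ξ = 0.5X.
Moles: n_E = 1 − X; n_B = 1.5X.
Summing: n_T = 1 + 0.5X.
Kp = p_B^3 / (p_E^2) with p_i = (n_i/n_T)·P.
At X = 0.545: the mole-fraction product g(X) = Π y_i^ν_i = 2.074. Since Kp = g(X)·P^{1}, P = (Kp/g)^(1/1) = (868/2.074)^(1/1) = 419 kPa.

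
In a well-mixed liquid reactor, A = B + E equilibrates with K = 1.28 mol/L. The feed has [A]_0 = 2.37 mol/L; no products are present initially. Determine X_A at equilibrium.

X = 0.513

Let X = conversion of A; extent ξ = 2.37·X mol/L.
Concentrations: [A] = 2.37 − 2.37X; [B] = 2.37X; [E] = 2.37X.
K = [B] [E] / ([A]).
Equating to 1.28 mol/L: the physical root is X = 0.513.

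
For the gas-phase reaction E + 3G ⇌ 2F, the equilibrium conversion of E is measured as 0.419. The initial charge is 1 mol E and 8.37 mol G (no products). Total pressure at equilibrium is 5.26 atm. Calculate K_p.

K_p = 0.00884 atm^-2

Basis: 1 mol E initially; let X = conversion of E. Extent ξ = X.
Mole table: n_E = 1 − X; n_G = 8.37 − 3X; n_F = 2X.
n_T = Σnᵢ = 9.37 − 2X.
At X = 0.419: n_E = 0.581, n_G = 7.11, n_F = 0.838, n_T = 8.53.
p_i = (n_i/n_T)·P. K_p = p_F^2 / (p_E p_G^3) = 0.00884 atm^-2.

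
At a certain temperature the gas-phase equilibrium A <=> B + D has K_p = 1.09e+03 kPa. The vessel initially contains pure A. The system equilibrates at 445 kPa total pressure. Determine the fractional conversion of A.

Basis: 1 mol A initially; let X = conversion of A. Extent ξ = X.
Mole table: n_A = 1 − X; n_B = X; n_D = X.
Total moles n_T = 1 + X.
Mole fractions y_i = n_i/n_T; K_p = p_B p_D / (p_A) with p_i = y_i·P.
This yields a degree-2 equation in X; solving on (0,1), X = 0.843.

X = 0.843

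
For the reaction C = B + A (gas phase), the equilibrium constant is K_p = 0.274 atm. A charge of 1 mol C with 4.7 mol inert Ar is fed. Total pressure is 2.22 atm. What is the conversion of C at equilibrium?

X = 0.574

Let X = conversion of C (basis 1 mol C); extent of reaction ξ = X.
Species balance: n_C = 1 − X; n_B = X; n_A = X; n_I = 4.7 (inert).
Total moles n_T = 5.7 + X.
y_i = n_i/n_T, p_i = y_i·P. K_p = p_B p_A / (p_C).
This yields a degree-2 equation in X; solving on (0,1), X = 0.574.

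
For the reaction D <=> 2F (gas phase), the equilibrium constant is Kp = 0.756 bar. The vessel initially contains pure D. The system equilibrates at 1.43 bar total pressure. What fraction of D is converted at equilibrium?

X = 0.342

Let X = conversion of D (basis 1 mol D); extent of reaction ξ = X.
Mole table: n_D = 1 − X; n_F = 2X.
n_T = Σnᵢ = 1 + X.
Mole fractions y_i = n_i/n_T; Kp = p_F^2 / (p_D) with p_i = y_i·P.
This yields a degree-2 equation in X; solving on (0,1), X = 0.342.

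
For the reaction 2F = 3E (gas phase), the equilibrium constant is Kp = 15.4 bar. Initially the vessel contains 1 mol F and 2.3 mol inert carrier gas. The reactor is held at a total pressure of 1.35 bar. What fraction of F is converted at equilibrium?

X = 0.798

Let X = conversion of F (basis 1 mol F); extent of reaction ξ = 0.5X.
Mole table: n_F = 1 − X; n_E = 1.5X; n_I = 2.3 (inert).
Summing: n_T = 3.3 + 0.5X.
Mole fractions y_i = n_i/n_T; Kp = p_E^3 / (p_F^2) with p_i = y_i·P.
Equating to 15.4 bar and solving on 0 < X < 1: X = 0.798.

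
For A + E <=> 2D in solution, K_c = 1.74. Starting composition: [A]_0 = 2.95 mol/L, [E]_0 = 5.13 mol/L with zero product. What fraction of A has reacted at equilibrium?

Let X = conversion of A; extent ξ = 2.95·X mol/L.
Concentrations: [A] = 2.95 − 2.95X; [E] = 5.13 − 2.95X; [D] = 5.9X.
K_c = [D]^2 / ([A] [E]).
Setting equal to 1.74 and solving for X on (0,1) gives X = 0.511.

X = 0.511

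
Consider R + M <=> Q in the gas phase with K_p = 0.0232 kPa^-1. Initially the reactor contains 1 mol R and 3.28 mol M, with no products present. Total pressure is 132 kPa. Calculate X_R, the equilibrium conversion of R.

X = 0.688

Let X = conversion of R (basis 1 mol R); extent of reaction ξ = X.
Moles: n_R = 1 − X; n_M = 3.28 − X; n_Q = X.
n_T = Σnᵢ = 4.28 − X.
With p_i = (n_i/n_T)P, K_p = p_Q / (p_R p_M).
This yields a degree-2 equation in X; solving on (0,1), X = 0.688.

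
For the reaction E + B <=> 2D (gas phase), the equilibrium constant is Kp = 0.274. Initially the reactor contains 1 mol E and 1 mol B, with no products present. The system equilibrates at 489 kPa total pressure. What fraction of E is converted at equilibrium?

Basis: 1 mol E initially; let X = conversion of E. Extent ξ = X.
Mole table: n_E = 1 − X; n_B = 1 − X; n_D = 2X.
Since Δν = 0, n_T = 2 throughout.
Mole fractions y_i = n_i/n_T; Kp = p_D^2 / (p_E p_B) with p_i = y_i·P.
Substituting and setting equal to 0.274 gives a polynomial in X; the root in (0,1) is X = 0.207.

X = 0.207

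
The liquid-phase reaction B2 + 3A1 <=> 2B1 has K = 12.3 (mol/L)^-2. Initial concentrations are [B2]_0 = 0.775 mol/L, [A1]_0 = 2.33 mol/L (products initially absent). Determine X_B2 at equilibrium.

X = 0.689

Let X = conversion of B2; extent ξ = 0.775·X mol/L.
Concentrations: [B2] = 0.775 − 0.775X; [A1] = 2.33 − 2.33X; [B1] = 1.55X.
K = [B1]^2 / ([B2] [A1]^3).
This equals 12.3 at X = 0.689 (the root in 0 < X < 1).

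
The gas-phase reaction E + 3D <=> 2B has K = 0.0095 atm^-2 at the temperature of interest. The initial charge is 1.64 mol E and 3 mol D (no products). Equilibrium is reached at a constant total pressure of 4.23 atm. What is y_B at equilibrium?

Basis: 3 mol D initially; let X = conversion of D. Extent ξ = X.
Species balance: n_E = 1.64 − X; n_D = 3 − 3X; n_B = 2X.
n_T = Σnᵢ = 4.64 − 2X.
y_i = n_i/n_T, p_i = y_i·P. K = p_B^2 / (p_E p_D^3).
This yields a degree-4 equation in X; solving on (0,1), X = 0.212.
Then n_B = 0.425, n_T = 4.22, so y_B = 0.101.

y_B = 0.101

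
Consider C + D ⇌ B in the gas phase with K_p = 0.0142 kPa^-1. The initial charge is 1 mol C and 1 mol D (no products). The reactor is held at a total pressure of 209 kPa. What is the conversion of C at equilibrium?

X = 0.498

Take 1 mol C as basis and let X be its fractional conversion, so ξ = X.
At extent ξ: n_C = 1 − X; n_D = 1 − X; n_B = X.
Summing: n_T = 2 − X.
Mole fractions y_i = n_i/n_T; K_p = p_B / (p_C p_D) with p_i = y_i·P.
Setting this equal to 0.0142 kPa^-1 and taking the physical root (0 < X < 1) gives X = 0.498.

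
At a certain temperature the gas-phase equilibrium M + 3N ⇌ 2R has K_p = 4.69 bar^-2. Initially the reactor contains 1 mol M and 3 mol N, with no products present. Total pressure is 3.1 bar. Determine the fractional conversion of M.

Basis: 1 mol M initially; let X = conversion of M. Extent ξ = X.
Moles: n_M = 1 − X; n_N = 3 − 3X; n_R = 2X.
Total moles n_T = 4 − 2X.
With p_i = (n_i/n_T)P, K_p = p_R^2 / (p_M p_N^3).
This yields a degree-4 equation in X; solving on (0,1), X = 0.679.

X = 0.679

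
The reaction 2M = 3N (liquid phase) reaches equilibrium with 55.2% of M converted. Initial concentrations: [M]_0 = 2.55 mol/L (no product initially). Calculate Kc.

Kc = 7.21 mol/L

Let X = conversion of M.
Concentrations: [M] = 2.55 − 2.55X; [N] = 3.82X.
At X = 0.552: [M] = 1.14, [N] = 2.11.
Kc = [N]^3 / ([M]^2) = 7.21 mol/L.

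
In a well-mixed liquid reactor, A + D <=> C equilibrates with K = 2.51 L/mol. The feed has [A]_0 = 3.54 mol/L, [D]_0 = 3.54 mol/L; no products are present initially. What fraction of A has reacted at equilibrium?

Let X = conversion of A; extent ξ = 3.54·X mol/L.
Concentrations: [A] = 3.54 − 3.54X; [D] = 3.54 − 3.54X; [C] = 3.54X.
K = [C] / ([A] [D]).
Setting equal to 2.51 and solving for X on (0,1) gives X = 0.716.

X = 0.716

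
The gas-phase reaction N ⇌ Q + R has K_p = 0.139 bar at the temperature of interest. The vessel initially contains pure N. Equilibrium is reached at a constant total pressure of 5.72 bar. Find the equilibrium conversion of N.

X = 0.154

Take 1 mol N as basis and let X be its fractional conversion, so ξ = X.
Moles: n_N = 1 − X; n_Q = X; n_R = X.
Summing: n_T = 1 + X.
With p_i = (n_i/n_T)P, K_p = p_Q p_R / (p_N).
Equating to 0.139 bar and solving on 0 < X < 1: X = 0.154.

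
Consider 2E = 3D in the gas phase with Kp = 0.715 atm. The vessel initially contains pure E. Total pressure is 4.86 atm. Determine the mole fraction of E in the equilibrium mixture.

Take 1 mol E as basis and let X be its fractional conversion, so ξ = 0.5X.
Mole table: n_E = 1 − X; n_D = 1.5X.
Summing: n_T = 1 + 0.5X.
With p_i = (n_i/n_T)P, Kp = p_D^3 / (p_E^2).
Substituting and setting equal to 0.715 atm gives a polynomial in X; the root in (0,1) is X = 0.292.
Then n_E = 0.708, n_T = 1.15, so y_E = 0.617.

y_E = 0.617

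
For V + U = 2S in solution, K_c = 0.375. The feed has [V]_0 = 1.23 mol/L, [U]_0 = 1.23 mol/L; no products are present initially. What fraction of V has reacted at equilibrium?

Let X = conversion of V; extent ξ = 1.23·X mol/L.
Concentrations: [V] = 1.23 − 1.23X; [U] = 1.23 − 1.23X; [S] = 2.46X.
K_c = [S]^2 / ([V] [U]).
Setting equal to 0.375 and solving for X on (0,1) gives X = 0.234.

X = 0.234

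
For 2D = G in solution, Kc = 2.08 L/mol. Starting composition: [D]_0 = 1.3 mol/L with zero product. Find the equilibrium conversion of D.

X = 0.653

Let X = conversion of D; extent ξ = 1.3X/2 mol/L.
Concentrations: [D] = 1.3 − 1.3X; [G] = 0.65X.
Kc = [G] / ([D]^2).
Solving Kc = 2.08 for X ∈ (0,1): X = 0.653.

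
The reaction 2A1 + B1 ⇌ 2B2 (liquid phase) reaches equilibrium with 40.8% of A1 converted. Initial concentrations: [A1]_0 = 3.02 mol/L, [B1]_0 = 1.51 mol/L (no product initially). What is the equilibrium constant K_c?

K_c = 0.531 L/mol

Let X = conversion of A1.
Concentrations: [A1] = 3.02 − 3.02X; [B1] = 1.51 − 1.51X; [B2] = 3.02X.
At X = 0.408: [A1] = 1.79, [B1] = 0.894, [B2] = 1.23.
K_c = [B2]^2 / ([A1]^2 [B1]) = 0.531 L/mol.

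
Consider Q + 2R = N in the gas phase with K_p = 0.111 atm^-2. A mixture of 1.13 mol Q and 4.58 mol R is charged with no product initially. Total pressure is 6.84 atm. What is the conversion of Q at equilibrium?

Take 1.13 mol Q as basis and let X be its fractional conversion, so ξ = 1.13X.
Mole table: n_Q = 1.13 − 1.13X; n_R = 4.58 − 2.26X; n_N = 1.13X.
Summing: n_T = 5.71 − 2.26X.
Mole fractions y_i = n_i/n_T; K_p = p_N / (p_Q p_R^2) with p_i = y_i·P.
Substituting and setting equal to 0.111 atm^-2 gives a polynomial in X; the root in (0,1) is X = 0.730.

X = 0.730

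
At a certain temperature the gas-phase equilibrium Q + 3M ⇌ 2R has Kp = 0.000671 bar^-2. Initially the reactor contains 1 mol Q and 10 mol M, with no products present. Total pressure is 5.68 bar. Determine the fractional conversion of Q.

Basis: 1 mol Q initially; let X = conversion of Q. Extent ξ = X.
Mole table: n_Q = 1 − X; n_M = 10 − 3X; n_R = 2X.
Total moles n_T = 11 − 2X.
With p_i = (n_i/n_T)P, Kp = p_R^2 / (p_Q p_M^3).
Setting this equal to 0.000671 bar^-2 and taking the physical root (0 < X < 1) gives X = 0.182.

X = 0.182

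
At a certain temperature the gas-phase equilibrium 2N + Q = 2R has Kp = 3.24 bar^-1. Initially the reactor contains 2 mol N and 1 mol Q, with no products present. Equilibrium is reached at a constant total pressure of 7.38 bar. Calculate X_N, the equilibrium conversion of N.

X = 0.653

Let X = conversion of N (basis 2 mol N); extent of reaction ξ = X.
Moles: n_N = 2 − 2X; n_Q = 1 − X; n_R = 2X.
n_T = Σnᵢ = 3 − X.
With p_i = (n_i/n_T)P, Kp = p_R^2 / (p_N^2 p_Q).
Substituting and setting equal to 3.24 bar^-1 gives a polynomial in X; the root in (0,1) is X = 0.653.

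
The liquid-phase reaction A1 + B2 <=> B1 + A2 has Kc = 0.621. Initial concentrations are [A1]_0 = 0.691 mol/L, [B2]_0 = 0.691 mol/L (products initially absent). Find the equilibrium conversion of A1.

X = 0.441

Let X = conversion of A1; extent ξ = 0.691·X mol/L.
Concentrations: [A1] = 0.691 − 0.691X; [B2] = 0.691 − 0.691X; [B1] = 0.691X; [A2] = 0.691X.
Kc = [B1] [A2] / ([A1] [B2]).
Equating to 0.621: the physical root is X = 0.441.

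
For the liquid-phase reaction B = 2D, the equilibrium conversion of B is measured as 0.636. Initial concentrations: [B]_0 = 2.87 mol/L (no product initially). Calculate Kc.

Let X = conversion of B.
Concentrations: [B] = 2.87 − 2.87X; [D] = 5.74X.
At X = 0.636: [B] = 1.04, [D] = 3.65.
Kc = [D]^2 / ([B]) = 12.8 mol/L.

Kc = 12.8 mol/L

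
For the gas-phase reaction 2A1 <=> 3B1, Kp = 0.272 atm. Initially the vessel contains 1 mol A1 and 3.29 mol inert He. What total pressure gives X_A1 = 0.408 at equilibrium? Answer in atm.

Basis: 1 mol A1 initially; let X = conversion of A1. Extent ξ = 0.5X.
At extent ξ: n_A1 = 1 − X; n_B1 = 1.5X; n_I = 3.29 (inert).
Total moles n_T = 4.29 + 0.5X.
Kp = p_B1^3 / (p_A1^2) with p_i = (n_i/n_T)·P.
At X = 0.408: the mole-fraction product g(X) = Π y_i^ν_i = 0.1455. Since Kp = g(X)·P^{1}, P = (Kp/g)^(1/1) = (0.272/0.1455)^(1/1) = 1.87 atm.

P = 1.87 atm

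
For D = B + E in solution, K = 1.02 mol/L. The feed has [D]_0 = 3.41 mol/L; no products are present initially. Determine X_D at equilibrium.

Let X = conversion of D; extent ξ = 3.41·X mol/L.
Concentrations: [D] = 3.41 − 3.41X; [B] = 3.41X; [E] = 3.41X.
K = [B] [E] / ([D]).
Setting equal to 1.02 and solving for X on (0,1) gives X = 0.417.

X = 0.417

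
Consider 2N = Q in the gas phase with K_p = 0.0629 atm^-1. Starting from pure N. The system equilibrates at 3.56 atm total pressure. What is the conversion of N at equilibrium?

X = 0.274

Let X = conversion of N (basis 1 mol N); extent of reaction ξ = 0.5X.
At extent ξ: n_N = 1 − X; n_Q = 0.5X.
Total moles n_T = 1 − 0.5X.
With p_i = (n_i/n_T)P, K_p = p_Q / (p_N^2).
Substituting and setting equal to 0.0629 atm^-1 gives a polynomial in X; the root in (0,1) is X = 0.274.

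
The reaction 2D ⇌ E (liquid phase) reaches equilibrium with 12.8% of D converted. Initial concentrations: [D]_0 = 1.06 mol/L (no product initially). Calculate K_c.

K_c = 0.0794 L/mol

Let X = conversion of D.
Concentrations: [D] = 1.06 − 1.06X; [E] = 0.53X.
At X = 0.128: [D] = 0.924, [E] = 0.0678.
K_c = [E] / ([D]^2) = 0.0794 L/mol.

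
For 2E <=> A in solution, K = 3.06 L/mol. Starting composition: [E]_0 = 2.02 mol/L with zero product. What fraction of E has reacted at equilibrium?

X = 0.753

Let X = conversion of E; extent ξ = 2.02X/2 mol/L.
Concentrations: [E] = 2.02 − 2.02X; [A] = 1.01X.
K = [A] / ([E]^2).
Solving K = 3.06 for X ∈ (0,1): X = 0.753.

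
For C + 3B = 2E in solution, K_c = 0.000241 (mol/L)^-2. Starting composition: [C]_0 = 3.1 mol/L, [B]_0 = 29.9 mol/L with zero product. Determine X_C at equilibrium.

Let X = conversion of C; extent ξ = 3.1·X mol/L.
Concentrations: [C] = 3.1 − 3.1X; [B] = 29.9 − 9.3X; [E] = 6.2X.
K_c = [E]^2 / ([C] [B]^3).
Setting equal to 0.000241 and solving for X on (0,1) gives X = 0.435.

X = 0.435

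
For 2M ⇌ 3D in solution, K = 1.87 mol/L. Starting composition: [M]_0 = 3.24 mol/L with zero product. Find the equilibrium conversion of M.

Let X = conversion of M; extent ξ = 3.24X/2 mol/L.
Concentrations: [M] = 3.24 − 3.24X; [D] = 4.86X.
K = [D]^3 / ([M]^2).
This equals 1.87 at X = 0.396 (the root in 0 < X < 1).

X = 0.396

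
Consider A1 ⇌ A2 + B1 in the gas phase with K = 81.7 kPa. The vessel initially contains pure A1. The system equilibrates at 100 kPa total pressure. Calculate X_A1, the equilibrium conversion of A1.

X = 0.671

Basis: 1 mol A1 initially; let X = conversion of A1. Extent ξ = X.
Species balance: n_A1 = 1 − X; n_A2 = X; n_B1 = X.
n_T = Σnᵢ = 1 + X.
Mole fractions y_i = n_i/n_T; K = p_A2 p_B1 / (p_A1) with p_i = y_i·P.
Equating to 81.7 kPa and solving on 0 < X < 1: X = 0.671.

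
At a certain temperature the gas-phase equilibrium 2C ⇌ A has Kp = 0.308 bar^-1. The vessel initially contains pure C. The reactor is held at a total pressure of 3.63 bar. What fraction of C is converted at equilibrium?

Basis: 1 mol C initially; let X = conversion of C. Extent ξ = 0.5X.
At extent ξ: n_C = 1 − X; n_A = 0.5X.
Total moles n_T = 1 − 0.5X.
With p_i = (n_i/n_T)P, Kp = p_A / (p_C^2).
This yields a degree-2 equation in X; solving on (0,1), X = 0.573.

X = 0.573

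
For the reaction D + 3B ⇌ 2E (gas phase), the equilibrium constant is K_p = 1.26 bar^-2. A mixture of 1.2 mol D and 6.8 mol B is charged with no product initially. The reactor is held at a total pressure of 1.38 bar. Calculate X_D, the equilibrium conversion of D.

Take 1.2 mol D as basis and let X be its fractional conversion, so ξ = 1.2X.
Moles: n_D = 1.2 − 1.2X; n_B = 6.8 − 3.6X; n_E = 2.4X.
n_T = Σnᵢ = 8 − 2.4X.
With p_i = (n_i/n_T)P, K_p = p_E^2 / (p_D p_B^3).
Substituting and setting equal to 1.26 bar^-2 gives a polynomial in X; the root in (0,1) is X = 0.634.

X = 0.634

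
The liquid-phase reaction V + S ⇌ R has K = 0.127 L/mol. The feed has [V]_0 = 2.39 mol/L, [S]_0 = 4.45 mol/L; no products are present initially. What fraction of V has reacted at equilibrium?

X = 0.319

Let X = conversion of V; extent ξ = 2.39·X mol/L.
Concentrations: [V] = 2.39 − 2.39X; [S] = 4.45 − 2.39X; [R] = 2.39X.
K = [R] / ([V] [S]).
Solving K = 0.127 for X ∈ (0,1): X = 0.319.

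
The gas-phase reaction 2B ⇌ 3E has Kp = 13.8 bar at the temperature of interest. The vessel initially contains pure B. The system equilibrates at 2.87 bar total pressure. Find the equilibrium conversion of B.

X = 0.633

Basis: 1 mol B initially; let X = conversion of B. Extent ξ = 0.5X.
At extent ξ: n_B = 1 − X; n_E = 1.5X.
n_T = Σnᵢ = 1 + 0.5X.
y_i = n_i/n_T, p_i = y_i·P. Kp = p_E^3 / (p_B^2).
Equating to 13.8 bar and solving on 0 < X < 1: X = 0.633.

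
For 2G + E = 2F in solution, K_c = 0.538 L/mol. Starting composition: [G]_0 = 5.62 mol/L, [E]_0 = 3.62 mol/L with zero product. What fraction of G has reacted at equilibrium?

X = 0.519

Let X = conversion of G; extent ξ = 5.62X/2 mol/L.
Concentrations: [G] = 5.62 − 5.62X; [E] = 3.62 − 2.81X; [F] = 5.62X.
K_c = [F]^2 / ([G]^2 [E]).
Setting equal to 0.538 and solving for X on (0,1) gives X = 0.519.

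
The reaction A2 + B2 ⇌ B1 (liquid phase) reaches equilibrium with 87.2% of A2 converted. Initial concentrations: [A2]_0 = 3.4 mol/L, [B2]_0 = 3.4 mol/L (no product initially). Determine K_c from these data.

K_c = 15.7 L/mol

Let X = conversion of A2.
Concentrations: [A2] = 3.4 − 3.4X; [B2] = 3.4 − 3.4X; [B1] = 3.4X.
At X = 0.872: [A2] = 0.435, [B2] = 0.435, [B1] = 2.96.
K_c = [B1] / ([A2] [B2]) = 15.7 L/mol.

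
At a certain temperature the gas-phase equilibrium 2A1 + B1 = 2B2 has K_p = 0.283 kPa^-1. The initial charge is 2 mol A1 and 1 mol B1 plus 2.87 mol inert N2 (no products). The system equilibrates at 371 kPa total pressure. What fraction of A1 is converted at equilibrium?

X = 0.709

Basis: 2 mol A1 initially; let X = conversion of A1. Extent ξ = X.
Mole table: n_A1 = 2 − 2X; n_B1 = 1 − X; n_B2 = 2X; n_I = 2.87 (inert).
n_T = Σnᵢ = 5.87 − X.
y_i = n_i/n_T, p_i = y_i·P. K_p = p_B2^2 / (p_A1^2 p_B1).
Equating to 0.283 kPa^-1 and solving on 0 < X < 1: X = 0.709.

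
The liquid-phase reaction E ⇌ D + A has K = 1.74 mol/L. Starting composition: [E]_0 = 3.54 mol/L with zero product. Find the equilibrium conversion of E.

Let X = conversion of E; extent ξ = 3.54·X mol/L.
Concentrations: [E] = 3.54 − 3.54X; [D] = 3.54X; [A] = 3.54X.
K = [D] [A] / ([E]).
Solving K = 1.74 for X ∈ (0,1): X = 0.497.

X = 0.497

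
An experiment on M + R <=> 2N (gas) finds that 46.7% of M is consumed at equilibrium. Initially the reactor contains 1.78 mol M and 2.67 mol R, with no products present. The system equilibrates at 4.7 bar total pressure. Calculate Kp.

Take 1.78 mol M as basis and let X be its fractional conversion, so ξ = 1.78X.
Mole table: n_M = 1.78 − 1.78X; n_R = 2.67 − 1.78X; n_N = 3.56X.
Total moles n_T = 4.45 (Δν = 0, constant).
At X = 0.467: n_M = 0.949, n_R = 1.84, n_N = 1.66, n_T = 4.45.
p_i = (n_i/n_T)·P. Kp = p_N^2 / (p_M p_R) = 1.58.

Kp = 1.58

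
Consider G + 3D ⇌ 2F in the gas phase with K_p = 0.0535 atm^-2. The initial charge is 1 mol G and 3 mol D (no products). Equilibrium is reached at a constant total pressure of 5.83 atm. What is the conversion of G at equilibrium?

Let X = conversion of G (basis 1 mol G); extent of reaction ξ = X.
Mole table: n_G = 1 − X; n_D = 3 − 3X; n_F = 2X.
Summing: n_T = 4 − 2X.
Mole fractions y_i = n_i/n_T; K_p = p_F^2 / (p_G p_D^3) with p_i = y_i·P.
Setting this equal to 0.0535 atm^-2 and taking the physical root (0 < X < 1) gives X = 0.397.

X = 0.397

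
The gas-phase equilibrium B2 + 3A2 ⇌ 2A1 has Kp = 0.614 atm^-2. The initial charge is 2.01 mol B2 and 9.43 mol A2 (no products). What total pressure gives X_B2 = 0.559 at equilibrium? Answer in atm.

P = 1.88 atm

Take 2.01 mol B2 as basis and let X be its fractional conversion, so ξ = 2.01X.
Species balance: n_B2 = 2.01 − 2.01X; n_A2 = 9.43 − 6.03X; n_A1 = 4.02X.
n_T = Σnᵢ = 11.4 − 4.02X.
Kp = p_A1^2 / (p_B2 p_A2^3) with p_i = (n_i/n_T)·P.
At X = 0.559: the mole-fraction product g(X) = Π y_i^ν_i = 2.164. Since Kp = g(X)·P^{-2}, P = (g/Kp)^(1/2) = (2.164/0.614)^(1/2) = 1.88 atm.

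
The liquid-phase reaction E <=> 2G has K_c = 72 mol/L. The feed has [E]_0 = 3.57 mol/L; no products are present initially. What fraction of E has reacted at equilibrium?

Let X = conversion of E; extent ξ = 3.57·X mol/L.
Concentrations: [E] = 3.57 − 3.57X; [G] = 7.14X.
K_c = [G]^2 / ([E]).
This equals 72 at X = 0.855 (the root in 0 < X < 1).

X = 0.855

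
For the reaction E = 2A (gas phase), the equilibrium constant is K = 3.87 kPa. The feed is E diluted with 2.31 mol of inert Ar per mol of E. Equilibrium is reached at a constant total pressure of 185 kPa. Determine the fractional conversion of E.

Basis: 1 mol E initially; let X = conversion of E. Extent ξ = X.
At extent ξ: n_E = 1 − X; n_A = 2X; n_I = 2.31 (inert).
Summing: n_T = 3.31 + X.
Mole fractions y_i = n_i/n_T; K = p_A^2 / (p_E) with p_i = y_i·P.
Setting this equal to 3.87 kPa and taking the physical root (0 < X < 1) gives X = 0.125.

X = 0.125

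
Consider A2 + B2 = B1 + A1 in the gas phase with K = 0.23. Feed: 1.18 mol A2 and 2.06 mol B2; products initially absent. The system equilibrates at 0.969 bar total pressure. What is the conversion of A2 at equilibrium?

Take 1.18 mol A2 as basis and let X be its fractional conversion, so ξ = 1.18X.
At extent ξ: n_A2 = 1.18 − 1.18X; n_B2 = 2.06 − 1.18X; n_B1 = 1.18X; n_A1 = 1.18X.
n_T stays at 3.24 (no change in mole number).
y_i = n_i/n_T, p_i = y_i·P. K = p_B1 p_A1 / (p_A2 p_B2).
This yields a degree-2 equation in X; solving on (0,1), X = 0.420.

X = 0.420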